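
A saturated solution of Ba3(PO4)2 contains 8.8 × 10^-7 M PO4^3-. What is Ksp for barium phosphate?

Ba3(PO4)2(s) ⇌ 3 Ba^2+(aq) + 2 PO4^3-(aq)
Stoichiometry gives [Ba^2+] = (3/2)[PO4^3-] = 1.32 x 10^-6 M.
Ksp = [Ba^2+]^3[PO4^3-]^2
Ksp = (1.32 × 10^-6)^3 × (8.8 x 10^-7)^2 = 1.8 × 10^-30

1.8 × 10^-30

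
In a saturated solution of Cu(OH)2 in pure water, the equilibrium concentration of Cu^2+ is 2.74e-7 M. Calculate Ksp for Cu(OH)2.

Cu(OH)2(s) <=> Cu^2+(aq) + 2 OH^-(aq)
Stoichiometry gives [OH^-] = (2/1)[Cu^2+] = 5.480 × 10^-7 M.
Ksp = [Cu^2+][OH^-]^2
Ksp = 2.74 × 10^-7 × (5.480 × 10^-7)^2 = 8.23 × 10^-20

Ksp = 8.23 × 10^-20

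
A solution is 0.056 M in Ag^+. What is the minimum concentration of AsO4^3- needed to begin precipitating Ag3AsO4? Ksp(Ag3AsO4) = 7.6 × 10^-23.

4.3 × 10^-19 M

Ag3AsO4(s) <=> 3 Ag^+(aq) + AsO4^3-(aq)
Ksp = [Ag^+]^3[AsO4^3-]
Precipitation begins when Q = Ksp. With [Ag^+] = 0.056 M:
7.6 × 10^-23 = (0.056)^3 × [AsO4^3-]
[AsO4^3-] = (7.6 × 10^-23 / 1.76 × 10^-4) = 4.3 x 10^-19 M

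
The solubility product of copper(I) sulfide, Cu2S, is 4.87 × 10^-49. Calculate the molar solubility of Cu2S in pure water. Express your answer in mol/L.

s = 4.96 × 10^-17 M

Cu2S(s) <=> 2 Cu^+(aq) + S^2-(aq)
Ksp = [Cu^+]^2[S^2-]
If s mol/L of Cu2S dissolves, [Cu^+] = 2s and [S^2-] = s.
Substituting: Ksp = (2s)^2s = 4s^3
s^3 = 4.87 × 10^-49 / 4, so s = 4.96 × 10^-17 M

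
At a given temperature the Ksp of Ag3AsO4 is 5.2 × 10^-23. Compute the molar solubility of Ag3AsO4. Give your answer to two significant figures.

Ag3AsO4(s) ⇌ 3 Ag^+ + AsO4^3-
Ksp = [Ag^+]^3[AsO4^3-]
With molar solubility s: [Ag^+] = 3s, [AsO4^3-] = s.
Ksp = (3s)^3s = 27s^4
Solving, s = (5.2 × 10^-23/27)^(1/4) = 1.2 × 10^-6 M

s = 1.2 x 10^-6 M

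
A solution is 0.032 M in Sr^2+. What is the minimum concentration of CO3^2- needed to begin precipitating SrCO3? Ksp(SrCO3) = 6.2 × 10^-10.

[CO3^2-] ≈ 1.9 x 10^-8 M

SrCO3(s) ⇌ Sr^2+(aq) + CO3^2-(aq)
Ksp = [Sr^2+][CO3^2-]
Precipitation begins when Q = Ksp. With [Sr^2+] = 0.032 M:
6.2 × 10^-10 = (0.032) × [CO3^2-]
[CO3^2-] = (6.2 × 10^-10 / 3.2 x 10^-2) = 1.9 × 10^-8 M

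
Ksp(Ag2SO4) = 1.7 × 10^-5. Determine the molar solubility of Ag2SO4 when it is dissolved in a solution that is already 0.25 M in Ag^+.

Ag2SO4(s) ⇌ 2 Ag^+(aq) + SO4^2-(aq)
Ksp = [Ag^+]^2[SO4^2-]
Let s = moles of Ag2SO4 that dissolve per litre. [Ag^+] = 0.25 + 2s ≈ 0.25, [SO4^2-] = s (common-ion effect: Ag^+ is already 0.25 M).
Ksp ≈ (0.25)^2 × s
s = 2.7 × 10^-4 M
Check: 2s = 5.4 x 10^-4 ≪ 0.25, so the approximation is valid.

s = 2.7 × 10^-4 M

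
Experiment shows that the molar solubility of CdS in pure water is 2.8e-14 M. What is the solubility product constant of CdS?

7.8 × 10^-28

CdS(s) <=> Cd^2+ + S^2-
With molar solubility s: [Cd^2+] = s, [S^2-] = s.
Ksp = [Cd^2+][S^2-]
Ksp = s^2
Ksp = (2.8 x 10^-14)^2 = 7.8 x 10^-28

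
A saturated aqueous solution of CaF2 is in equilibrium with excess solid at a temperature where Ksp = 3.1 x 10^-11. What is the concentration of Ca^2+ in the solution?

CaF2(s) ⇌ Ca^2+ + 2 F^-
Ksp = [Ca^2+][F^-]^2
For each mole of CaF2 that dissolves: [Ca^2+] = s, [F^-] = 2s.
So Ksp = s × (2s)^2 = 4s^3
Solving, s = (3.1 x 10^-11/4)^(1/3) = 1.98 x 10^-4 M
[Ca^2+] = s = 2.0 x 10^-4 M

2.0 × 10^-4 M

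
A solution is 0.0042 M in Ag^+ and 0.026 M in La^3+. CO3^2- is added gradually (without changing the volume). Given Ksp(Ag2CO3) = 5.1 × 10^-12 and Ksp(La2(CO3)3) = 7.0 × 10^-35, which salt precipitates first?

Precipitation of each salt starts when its ion product equals its Ksp.
For Ag2CO3: 5.1 × 10^-12 = (0.0042)^2 × [CO3^2-]  ⇒  [CO3^2-] = 2.9 × 10^-7 M.
For La2(CO3)3: 7.0 × 10^-35 = (0.026)^2 × [CO3^2-]^3  ⇒  [CO3^2-] = 4.7 × 10^-11 M.
The salt with the lower threshold [CO3^2-] precipitates first: La2(CO3)3.

La2(CO3)3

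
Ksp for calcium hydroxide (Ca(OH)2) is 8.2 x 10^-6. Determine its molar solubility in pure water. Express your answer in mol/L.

1.3 x 10^-2 M

Ca(OH)2(s) <=> Ca^2+ + 2 OH^-
Ksp = [Ca^2+][OH^-]^2
Let s = molar solubility. Then [Ca^2+] = s and [OH^-] = 2s.
So Ksp = s × (2s)^2 = 4s^3
s^3 = 8.2 x 10^-6 / 4, so s = 1.3 × 10^-2 M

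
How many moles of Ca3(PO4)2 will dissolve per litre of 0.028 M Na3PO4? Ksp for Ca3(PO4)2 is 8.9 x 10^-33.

Ca3(PO4)2(s) <=> 3 Ca^2+(aq) + 2 PO4^3-(aq)
Ksp = [Ca^2+]^3[PO4^3-]^2
If s mol/L dissolves here, [Ca^2+] = 3s, [PO4^3-] = 0.028 + 2s ≈ 0.028 (common-ion effect: PO4^3- is already 0.028 M).
Ksp ≈ (3s)^3 × (0.028)^2
s = 7.5 × 10^-11 M
Check: 2s = 1.5 × 10^-10 ≪ 0.028, so the approximation is valid.

7.5e-11 M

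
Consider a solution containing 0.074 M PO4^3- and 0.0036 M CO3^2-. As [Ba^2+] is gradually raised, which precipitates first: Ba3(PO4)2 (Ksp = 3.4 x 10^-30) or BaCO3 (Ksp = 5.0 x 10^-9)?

Each salt begins to precipitate when Q = Ksp, i.e. when [Ba^2+] reaches its threshold.
For Ba3(PO4)2: 3.4 x 10^-30 = (0.074)^2 × [Ba^2+]^3  ⇒  [Ba^2+] = 8.5 x 10^-10 M.
For BaCO3: 5.0 x 10^-9 = 0.0036 × [Ba^2+]  ⇒  [Ba^2+] = 1.4 × 10^-6 M.
The salt with the lower threshold [Ba^2+] precipitates first: Ba3(PO4)2.

Ba3(PO4)2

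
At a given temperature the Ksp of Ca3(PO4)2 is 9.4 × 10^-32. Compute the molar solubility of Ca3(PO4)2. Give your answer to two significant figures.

2.4e-7 M

Ca3(PO4)2(s) ⇌ 3 Ca^2+ + 2 PO4^3-
Ksp = [Ca^2+]^3[PO4^3-]^2
For each mole of Ca3(PO4)2 that dissolves: [Ca^2+] = 3s, [PO4^3-] = 2s.
Ksp = (3s)^3(2s)^2 = 108s^5
s^5 = 9.4 × 10^-32 / 108, so s = 2.4 × 10^-7 M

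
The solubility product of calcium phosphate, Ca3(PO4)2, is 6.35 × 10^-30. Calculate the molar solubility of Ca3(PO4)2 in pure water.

s ≈ 5.67 x 10^-7 M

Ca3(PO4)2(s) ⇌ 3 Ca^2+(aq) + 2 PO4^3-(aq)
Ksp = [Ca^2+]^3[PO4^3-]^2
If s mol/L of Ca3(PO4)2 dissolves, [Ca^2+] = 3s and [PO4^3-] = 2s.
Substituting: Ksp = (3s)^3(2s)^2 = 108s^5
s = (6.35 × 10^-30 / 108)^(1/5) = 5.67 × 10^-7 M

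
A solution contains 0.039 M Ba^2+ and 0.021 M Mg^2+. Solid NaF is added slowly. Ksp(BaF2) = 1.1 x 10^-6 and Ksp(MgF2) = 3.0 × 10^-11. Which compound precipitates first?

Each salt begins to precipitate when Q = Ksp, i.e. when [F^-] reaches its threshold.
For BaF2: 1.1 x 10^-6 = 0.039 × [F^-]^2  ⇒  [F^-] = 5.3 × 10^-3 M.
For MgF2: 3.0 × 10^-11 = 0.021 × [F^-]^2  ⇒  [F^-] = 3.8 × 10^-5 M.
The salt with the lower threshold [F^-] precipitates first: MgF2.

MgF2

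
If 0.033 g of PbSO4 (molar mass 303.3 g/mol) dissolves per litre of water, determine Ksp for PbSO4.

Molar solubility s = (3.3 × 10^-2 g/L) / (303.3 g/mol) = 1.09 × 10^-4 M.
PbSO4(s) <=> Pb^2+ + SO4^2-
For each mole of PbSO4 that dissolves: [Pb^2+] = s, [SO4^2-] = s.
Ksp = [Pb^2+][SO4^2-]
Ksp = s × s = s^2
Ksp = (1.09 × 10^-4)^2 = 1.2 × 10^-8

Ksp ≈ 1.2e-8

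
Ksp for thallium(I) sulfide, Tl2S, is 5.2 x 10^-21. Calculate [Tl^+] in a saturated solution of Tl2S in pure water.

Tl2S(s) <=> 2 Tl^+(aq) + S^2-(aq)
Ksp = [Tl^+]^2[S^2-]
With molar solubility s: [Tl^+] = 2s, [S^2-] = s.
Substituting: Ksp = (2s)^2s = 4s^3
Solving, s = (5.2 x 10^-21/4)^(1/3) = 1.09 x 10^-7 M
[Tl^+] = 2s = 2.2 × 10^-7 M

[Tl^+] ≈ 2.2e-7 M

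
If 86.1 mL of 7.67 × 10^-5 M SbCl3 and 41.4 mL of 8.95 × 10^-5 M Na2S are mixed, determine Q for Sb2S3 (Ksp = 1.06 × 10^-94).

Q = 6.58e-23

Total volume = 86.1 + 41.4 = 127.5 mL.
[Sb^3+] = 7.67 x 10^-5 × (86.1/127.5) = 5.180 × 10^-5 M
[S^2-] = 8.95 × 10^-5 × (41.4/127.5) = 2.906 × 10^-5 M
Sb2S3(s) ⇌ 2 Sb^3+(aq) + 3 S^2-(aq), so Q = [Sb^3+]^2[S^2-]^3
Q = (5.180 x 10^-5)^2(2.906 x 10^-5)^3 = 6.58 x 10^-23
Q > Ksp, so Sb2S3 will precipitate.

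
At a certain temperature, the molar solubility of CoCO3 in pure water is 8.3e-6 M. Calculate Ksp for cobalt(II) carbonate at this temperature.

Ksp ≈ 6.9e-11

CoCO3(s) ⇌ Co^2+ + CO3^2-
If s mol/L of CoCO3 dissolves, [Co^2+] = s and [CO3^2-] = s.
Ksp = [Co^2+][CO3^2-]
Ksp = (s)(s) = s^2
Ksp = (8.3 x 10^-6)^2 = 6.9 x 10^-11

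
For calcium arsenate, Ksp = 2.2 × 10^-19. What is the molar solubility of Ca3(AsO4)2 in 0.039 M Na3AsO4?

Ca3(AsO4)2(s) <=> 3 Ca^2+(aq) + 2 AsO4^3-(aq)
Ksp = [Ca^2+]^3[AsO4^3-]^2
Let s = moles of Ca3(AsO4)2 that dissolve per litre. [Ca^2+] = 3s, [AsO4^3-] = 0.039 + 2s ≈ 0.039 (Ksp is small, so little additional dissolves).
Ksp ≈ (3s)^3 × (0.039)^2
s = 1.7 x 10^-6 M
Check: 2s = 3.5 × 10^-6 ≪ 0.039, so the approximation is valid.

s ≈ 1.7 × 10^-6 M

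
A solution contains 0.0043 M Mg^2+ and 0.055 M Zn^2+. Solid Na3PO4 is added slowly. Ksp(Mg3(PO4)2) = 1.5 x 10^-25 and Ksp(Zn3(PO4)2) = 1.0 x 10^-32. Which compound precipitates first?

Precipitation of each salt starts when its ion product equals its Ksp.
For Mg3(PO4)2: 1.5 x 10^-25 = (0.0043)^3 × [PO4^3-]^2  ⇒  [PO4^3-] = 1.4 x 10^-9 M.
For Zn3(PO4)2: 1.0 x 10^-32 = (0.055)^3 × [PO4^3-]^2  ⇒  [PO4^3-] = 7.8 × 10^-15 M.
The salt with the lower threshold [PO4^3-] precipitates first: Zn3(PO4)2.

Zn3(PO4)2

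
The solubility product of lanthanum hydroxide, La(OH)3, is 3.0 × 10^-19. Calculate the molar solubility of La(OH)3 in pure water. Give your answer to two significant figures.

La(OH)3(s) ⇌ La^3+(aq) + 3 OH^-(aq)
Ksp = [La^3+][OH^-]^3
For each mole of La(OH)3 that dissolves: [La^3+] = s, [OH^-] = 3s.
Substituting: Ksp = s(3s)^3 = 27s^4
s = (3.0 × 10^-19 / 27)^(1/4) = 1.0 × 10^-5 M

s = 1.0 × 10^-5 M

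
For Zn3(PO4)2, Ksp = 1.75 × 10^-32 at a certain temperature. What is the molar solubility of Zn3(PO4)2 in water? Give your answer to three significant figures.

Zn3(PO4)2(s) ⇌ 3 Zn^2+ + 2 PO4^3-
Ksp = [Zn^2+]^3[PO4^3-]^2
For each mole of Zn3(PO4)2 that dissolves: [Zn^2+] = 3s, [PO4^3-] = 2s.
Ksp = (3s)^3(2s)^2 = 108s^5
s = (1.75 × 10^-32 / 108)^(1/5) = 1.75 x 10^-7 M

1.75e-7 M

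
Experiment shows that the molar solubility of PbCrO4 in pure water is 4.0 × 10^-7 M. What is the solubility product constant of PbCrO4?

PbCrO4(s) <=> Pb^2+(aq) + CrO4^2-(aq)
For each mole of PbCrO4 that dissolves: [Pb^2+] = s, [CrO4^2-] = s.
Ksp = [Pb^2+][CrO4^2-]
Ksp = (s)(s) = s^2
Ksp = (4.0 x 10^-7)^2 = 1.6 x 10^-13

Ksp = 1.6 x 10^-13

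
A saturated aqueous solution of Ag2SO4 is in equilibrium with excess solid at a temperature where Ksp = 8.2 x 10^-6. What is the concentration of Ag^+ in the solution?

Ag2SO4(s) ⇌ 2 Ag^+(aq) + SO4^2-(aq)
Ksp = [Ag^+]^2[SO4^2-]
If s mol/L of Ag2SO4 dissolves, [Ag^+] = 2s and [SO4^2-] = s.
Substituting: Ksp = (2s)^2s = 4s^3
s = (8.2 x 10^-6 / 4)^(1/3) = 1.27 × 10^-2 M
[Ag^+] = 2s = 2.5 × 10^-2 M

2.5e-2 M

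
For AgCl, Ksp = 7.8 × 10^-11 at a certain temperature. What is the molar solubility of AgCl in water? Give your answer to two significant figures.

8.8 x 10^-6 M

AgCl(s) ⇌ Ag^+(aq) + Cl^-(aq)
Ksp = [Ag^+][Cl^-]
With molar solubility s: [Ag^+] = s, [Cl^-] = s.
Ksp = s^2
s = (7.8 × 10^-11)^(1/2) = 8.8 × 10^-6 M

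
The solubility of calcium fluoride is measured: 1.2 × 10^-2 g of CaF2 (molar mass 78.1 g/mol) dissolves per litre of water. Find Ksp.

Molar solubility s = (1.2 × 10^-2 g/L) / (78.1 g/mol) = 1.54 x 10^-4 M.
CaF2(s) ⇌ Ca^2+(aq) + 2 F^-(aq)
For each mole of CaF2 that dissolves: [Ca^2+] = s, [F^-] = 2s.
Ksp = [Ca^2+][F^-]^2
Substituting: Ksp = s(2s)^2 = 4s^3
With s = 1.54 × 10^-4: Ksp = 1.5 x 10^-11

1.5 × 10^-11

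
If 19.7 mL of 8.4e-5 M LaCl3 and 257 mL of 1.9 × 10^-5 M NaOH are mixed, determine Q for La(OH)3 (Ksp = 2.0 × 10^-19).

Q ≈ 3.3 × 10^-20

Total volume = 19.7 + 257 = 276.7 mL.
[La^3+] = 8.4 × 10^-5 × (19.7/276.7) = 5.98 x 10^-6 M
[OH^-] = 1.9 × 10^-5 × (257/276.7) = 1.76 × 10^-5 M
La(OH)3(s) <=> La^3+(aq) + 3 OH^-(aq), so Q = [La^3+][OH^-]^3
Q = (5.98 x 10^-6)(1.76 × 10^-5)^3 = 3.3 × 10^-20
Q < Ksp, so no precipitate of La(OH)3 forms.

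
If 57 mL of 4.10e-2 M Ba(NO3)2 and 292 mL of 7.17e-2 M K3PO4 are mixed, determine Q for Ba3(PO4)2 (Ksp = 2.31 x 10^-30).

Total volume = 57 + 292 = 349 mL.
[Ba^2+] = 4.10 × 10^-2 × (57/349) = 6.696 x 10^-3 M
[PO4^3-] = 7.17 × 10^-2 × (292/349) = 5.999 × 10^-2 M
Ba3(PO4)2(s) ⇌ 3 Ba^2+(aq) + 2 PO4^3-(aq), so Q = [Ba^2+]^3[PO4^3-]^2
Q = (6.696 × 10^-3)^3(5.999 × 10^-2)^2 = 1.08 × 10^-9
Q > Ksp, so Ba3(PO4)2 will precipitate.

Q ≈ 1.08 × 10^-9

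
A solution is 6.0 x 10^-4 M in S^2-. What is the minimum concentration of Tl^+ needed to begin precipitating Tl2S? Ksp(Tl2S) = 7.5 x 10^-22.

Tl2S(s) <=> 2 Tl^+ + S^2-
Ksp = [Tl^+]^2[S^2-]
Precipitation begins when Q = Ksp. With [S^2-] = 6.0 x 10^-4 M:
7.5 x 10^-22 = (6.0 x 10^-4) × [Tl^+]^2
[Tl^+] = (7.5 x 10^-22 / 6.0 × 10^-4)^(1/2) = 1.1 x 10^-9 M

1.1 × 10^-9 M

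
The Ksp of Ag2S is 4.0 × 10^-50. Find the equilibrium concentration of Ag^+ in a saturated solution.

[Ag^+] = 4.3e-17 M

Ag2S(s) ⇌ 2 Ag^+(aq) + S^2-(aq)
Ksp = [Ag^+]^2[S^2-]
For each mole of Ag2S that dissolves: [Ag^+] = 2s, [S^2-] = s.
So Ksp = (2s)^2 × s = 4s^3
s^3 = 4.0 × 10^-50 / 4, so s = 2.15 × 10^-17 M
[Ag^+] = 2s = 4.3 x 10^-17 M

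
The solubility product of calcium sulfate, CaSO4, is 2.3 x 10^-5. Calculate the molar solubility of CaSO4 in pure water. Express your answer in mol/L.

4.8 × 10^-3 M

CaSO4(s) <=> Ca^2+ + SO4^2-
Ksp = [Ca^2+][SO4^2-]
Let s = molar solubility. Then [Ca^2+] = s and [SO4^2-] = s.
Ksp = (s)(s) = s^2
s = √(2.3 x 10^-5) = 4.8 × 10^-3 M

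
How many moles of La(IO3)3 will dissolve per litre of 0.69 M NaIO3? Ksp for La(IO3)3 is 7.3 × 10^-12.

La(IO3)3(s) <=> La^3+(aq) + 3 IO3^-(aq)
Ksp = [La^3+][IO3^-]^3
Let s be the molar solubility in this solution. [La^3+] = s, [IO3^-] = 0.69 + 3s ≈ 0.69 (since IO3^- from NaIO3 dominates).
Ksp ≈ s × (0.69)^3
s = 2.2 × 10^-11 M
Check: 3s = 6.7 × 10^-11 ≪ 0.69, so the approximation is valid.

2.2 × 10^-11 M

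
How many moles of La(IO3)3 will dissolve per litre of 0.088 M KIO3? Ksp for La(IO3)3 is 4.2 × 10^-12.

6.2 × 10^-9 M

La(IO3)3(s) ⇌ La^3+ + 3 IO3^-
Ksp = [La^3+][IO3^-]^3
Let s be the molar solubility in this solution. [La^3+] = s, [IO3^-] = 0.088 + 3s ≈ 0.088 (since IO3^- from KIO3 dominates).
Ksp ≈ s × (0.088)^3
s = 6.2 × 10^-9 M
Check: 3s = 1.8 × 10^-8 ≪ 0.088, so the approximation is valid.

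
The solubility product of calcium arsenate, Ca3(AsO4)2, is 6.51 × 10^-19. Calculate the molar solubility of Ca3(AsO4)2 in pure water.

Ca3(AsO4)2(s) ⇌ 3 Ca^2+ + 2 AsO4^3-
Ksp = [Ca^2+]^3[AsO4^3-]^2
If s mol/L of Ca3(AsO4)2 dissolves, [Ca^2+] = 3s and [AsO4^3-] = 2s.
Ksp = (3s)^3(2s)^2 = 108s^5
Solving, s = (6.51 × 10^-19/108)^(1/5) = 9.04 x 10^-5 M

s = 9.04 × 10^-5 M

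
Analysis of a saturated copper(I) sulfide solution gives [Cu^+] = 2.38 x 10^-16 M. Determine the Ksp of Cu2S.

Ksp ≈ 6.74 x 10^-48

Cu2S(s) <=> 2 Cu^+(aq) + S^2-(aq)
Stoichiometry gives [S^2-] = (1/2)[Cu^+] = 1.190 × 10^-16 M.
Ksp = [Cu^+]^2[S^2-]
Ksp = (2.38 × 10^-16)^2 × 1.190 x 10^-16 = 6.74 x 10^-48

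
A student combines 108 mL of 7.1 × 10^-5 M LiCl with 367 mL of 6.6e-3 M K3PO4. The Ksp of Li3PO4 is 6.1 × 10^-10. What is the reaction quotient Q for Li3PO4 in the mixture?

Q = 2.1 x 10^-17

Total volume = 108 + 367 = 475 mL.
[Li^+] = 7.1 x 10^-5 × (108/475) = 1.61 × 10^-5 M
[PO4^3-] = 6.6 × 10^-3 × (367/475) = 5.10 × 10^-3 M
Li3PO4(s) <=> 3 Li^+(aq) + PO4^3-(aq), so Q = [Li^+]^3[PO4^3-]
Q = (1.61 × 10^-5)^3(5.10 × 10^-3) = 2.1 × 10^-17
Q < Ksp, so no precipitate of Li3PO4 forms.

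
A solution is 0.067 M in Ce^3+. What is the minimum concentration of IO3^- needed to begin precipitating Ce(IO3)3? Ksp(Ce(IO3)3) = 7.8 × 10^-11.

Ce(IO3)3(s) ⇌ Ce^3+(aq) + 3 IO3^-(aq)
Ksp = [Ce^3+][IO3^-]^3
Precipitation begins when Q = Ksp. With [Ce^3+] = 0.067 M:
7.8 × 10^-11 = (0.067) × [IO3^-]^3
[IO3^-] = (7.8 × 10^-11 / 6.7 x 10^-2)^(1/3) = 1.1 x 10^-3 M

1.1 x 10^-3 M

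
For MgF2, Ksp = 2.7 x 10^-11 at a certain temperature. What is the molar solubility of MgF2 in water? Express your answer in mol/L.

MgF2(s) ⇌ Mg^2+ + 2 F^-
Ksp = [Mg^2+][F^-]^2
Let s = molar solubility. Then [Mg^2+] = s and [F^-] = 2s.
So Ksp = s × (2s)^2 = 4s^3
s^3 = 2.7 x 10^-11 / 4, so s = 1.9 × 10^-4 M

s ≈ 1.9e-4 M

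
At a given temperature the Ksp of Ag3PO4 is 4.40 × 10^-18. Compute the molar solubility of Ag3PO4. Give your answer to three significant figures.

s ≈ 2.01 x 10^-5 M

Ag3PO4(s) <=> 3 Ag^+ + PO4^3-
Ksp = [Ag^+]^3[PO4^3-]
If s mol/L of Ag3PO4 dissolves, [Ag^+] = 3s and [PO4^3-] = s.
Ksp = (3s)^3s = 27s^4
Solving, s = (4.40 × 10^-18/27)^(1/4) = 2.01 × 10^-5 M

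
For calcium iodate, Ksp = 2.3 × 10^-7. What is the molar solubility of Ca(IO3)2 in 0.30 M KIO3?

Ca(IO3)2(s) <=> Ca^2+ + 2 IO3^-
Ksp = [Ca^2+][IO3^-]^2
Let s = moles of Ca(IO3)2 that dissolve per litre. [Ca^2+] = s, [IO3^-] = 0.30 + 2s ≈ 0.30 (since IO3^- from KIO3 dominates).
Ksp ≈ s × (0.30)^2
s = 2.6 × 10^-6 M
Check: 2s = 5.1 × 10^-6 ≪ 0.30, so the approximation is valid.

s = 2.6e-6 M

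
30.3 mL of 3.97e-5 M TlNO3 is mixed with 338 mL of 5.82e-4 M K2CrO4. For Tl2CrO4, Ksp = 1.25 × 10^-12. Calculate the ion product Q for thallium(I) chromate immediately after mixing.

Total volume = 30.3 + 338 = 368.3 mL.
[Tl^+] = 3.97 × 10^-5 × (30.3/368.3) = 3.266 x 10^-6 M
[CrO4^2-] = 5.82 × 10^-4 × (338/368.3) = 5.341 × 10^-4 M
Tl2CrO4(s) ⇌ 2 Tl^+(aq) + CrO4^2-(aq), so Q = [Tl^+]^2[CrO4^2-]
Q = (3.266 x 10^-6)^2(5.341 x 10^-4) = 5.70 × 10^-15
Q < Ksp, so no precipitate of Tl2CrO4 forms.

Q = 5.70 × 10^-15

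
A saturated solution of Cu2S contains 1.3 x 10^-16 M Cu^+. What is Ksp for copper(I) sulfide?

Cu2S(s) ⇌ 2 Cu^+(aq) + S^2-(aq)
Stoichiometry gives [S^2-] = (1/2)[Cu^+] = 6.50 × 10^-17 M.
Ksp = [Cu^+]^2[S^2-]
Ksp = (1.3 × 10^-16)^2 × 6.50 × 10^-17 = 1.1 × 10^-48

Ksp ≈ 1.1 × 10^-48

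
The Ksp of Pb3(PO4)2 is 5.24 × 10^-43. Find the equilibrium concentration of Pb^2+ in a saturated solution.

[Pb^2+] = 4.11e-9 M

Pb3(PO4)2(s) ⇌ 3 Pb^2+ + 2 PO4^3-
Ksp = [Pb^2+]^3[PO4^3-]^2
Let s = molar solubility. Then [Pb^2+] = 3s and [PO4^3-] = 2s.
So Ksp = (3s)^3 × (2s)^2 = 108s^5
Solving, s = (5.24 × 10^-43/108)^(1/5) = 1.371 × 10^-9 M
[Pb^2+] = 3s = 4.11 x 10^-9 M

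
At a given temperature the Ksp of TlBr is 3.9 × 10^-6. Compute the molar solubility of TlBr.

TlBr(s) ⇌ Tl^+ + Br^-
Ksp = [Tl^+][Br^-]
With molar solubility s: [Tl^+] = s, [Br^-] = s.
Ksp = s^2
s = √(3.9 × 10^-6) = 2.0 × 10^-3 M

s ≈ 2.0 × 10^-3 M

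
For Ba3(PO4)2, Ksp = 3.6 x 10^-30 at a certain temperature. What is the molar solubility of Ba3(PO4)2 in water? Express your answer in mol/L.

Ba3(PO4)2(s) ⇌ 3 Ba^2+ + 2 PO4^3-
Ksp = [Ba^2+]^3[PO4^3-]^2
For each mole of Ba3(PO4)2 that dissolves: [Ba^2+] = 3s, [PO4^3-] = 2s.
So Ksp = (3s)^3 × (2s)^2 = 108s^5
Solving, s = (3.6 x 10^-30/108)^(1/5) = 5.1 x 10^-7 M

5.1e-7 M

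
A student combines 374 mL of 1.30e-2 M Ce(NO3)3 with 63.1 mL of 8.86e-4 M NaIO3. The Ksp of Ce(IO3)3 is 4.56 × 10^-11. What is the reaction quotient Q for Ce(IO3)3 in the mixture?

Total volume = 374 + 63.1 = 437.1 mL.
[Ce^3+] = 1.30 × 10^-2 × (374/437.1) = 1.112 × 10^-2 M
[IO3^-] = 8.86 × 10^-4 × (63.1/437.1) = 1.279 × 10^-4 M
Ce(IO3)3(s) ⇌ Ce^3+(aq) + 3 IO3^-(aq), so Q = [Ce^3+][IO3^-]^3
Q = (1.112 x 10^-2)(1.279 x 10^-4)^3 = 2.33 × 10^-14
Q < Ksp, so no precipitate of Ce(IO3)3 forms.

2.33 × 10^-14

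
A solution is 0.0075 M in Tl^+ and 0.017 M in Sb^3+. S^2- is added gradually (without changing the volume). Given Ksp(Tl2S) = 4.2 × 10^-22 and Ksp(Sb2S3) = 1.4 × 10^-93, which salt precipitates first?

Each salt begins to precipitate when Q = Ksp, i.e. when [S^2-] reaches its threshold.
For Tl2S: 4.2 × 10^-22 = (0.0075)^2 × [S^2-]  ⇒  [S^2-] = 7.5 × 10^-18 M.
For Sb2S3: 1.4 × 10^-93 = (0.017)^2 × [S^2-]^3  ⇒  [S^2-] = 1.7 × 10^-30 M.
The salt with the lower threshold [S^2-] precipitates first: Sb2S3.

Sb2S3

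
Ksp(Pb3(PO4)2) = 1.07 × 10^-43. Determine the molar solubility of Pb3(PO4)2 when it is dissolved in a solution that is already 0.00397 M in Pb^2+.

s = 6.54 × 10^-19 M

Pb3(PO4)2(s) <=> 3 Pb^2+ + 2 PO4^3-
Ksp = [Pb^2+]^3[PO4^3-]^2
Let s = moles of Pb3(PO4)2 that dissolve per litre. [Pb^2+] = 0.00397 + 3s ≈ 0.00397, [PO4^3-] = 2s (since the Pb^2+ already present dominates).
Ksp ≈ (0.00397)^3 × (2s)^2
s = 6.54 x 10^-19 M
Check: 3s = 2.0 × 10^-18 ≪ 0.00397, so the approximation is valid.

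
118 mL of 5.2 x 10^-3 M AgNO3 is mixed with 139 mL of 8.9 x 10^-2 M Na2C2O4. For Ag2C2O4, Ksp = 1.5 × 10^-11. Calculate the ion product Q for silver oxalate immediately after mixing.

Total volume = 118 + 139 = 257 mL.
[Ag^+] = 5.2 × 10^-3 × (118/257) = 2.39 × 10^-3 M
[C2O4^2-] = 8.9 x 10^-2 × (139/257) = 4.81 × 10^-2 M
Ag2C2O4(s) <=> 2 Ag^+(aq) + C2O4^2-(aq), so Q = [Ag^+]^2[C2O4^2-]
Q = (2.39 x 10^-3)^2(4.81 × 10^-2) = 2.7 x 10^-7
Q > Ksp, so Ag2C2O4 will precipitate.

2.7 × 10^-7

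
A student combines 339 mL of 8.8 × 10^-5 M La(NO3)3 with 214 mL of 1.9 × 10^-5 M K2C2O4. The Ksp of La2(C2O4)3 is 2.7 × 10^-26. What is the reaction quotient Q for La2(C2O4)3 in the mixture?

Total volume = 339 + 214 = 553 mL.
[La^3+] = 8.8 × 10^-5 × (339/553) = 5.39 × 10^-5 M
[C2O4^2-] = 1.9 × 10^-5 × (214/553) = 7.35 x 10^-6 M
La2(C2O4)3(s) ⇌ 2 La^3+(aq) + 3 C2O4^2-(aq), so Q = [La^3+]^2[C2O4^2-]^3
Q = (5.39 × 10^-5)^2(7.35 × 10^-6)^3 = 1.2 × 10^-24
Q > Ksp, so La2(C2O4)3 will precipitate.

Q = 1.2 × 10^-24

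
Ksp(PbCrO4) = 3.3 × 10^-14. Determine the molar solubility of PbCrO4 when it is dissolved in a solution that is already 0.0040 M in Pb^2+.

PbCrO4(s) ⇌ Pb^2+(aq) + CrO4^2-(aq)
Ksp = [Pb^2+][CrO4^2-]
If s mol/L dissolves here, [Pb^2+] = 0.0040 + s ≈ 0.0040, [CrO4^2-] = s (common-ion effect: Pb^2+ is already 0.0040 M).
Ksp ≈ 0.0040 × s
s = 8.3 × 10^-12 M
Check: s = 8.3 × 10^-12 ≪ 0.0040, so the approximation is valid.

8.3 × 10^-12 M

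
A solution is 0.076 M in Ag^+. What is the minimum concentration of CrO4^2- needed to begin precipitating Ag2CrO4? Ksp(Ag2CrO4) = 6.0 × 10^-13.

[CrO4^2-] ≈ 1.0 x 10^-10 M

Ag2CrO4(s) ⇌ 2 Ag^+ + CrO4^2-
Ksp = [Ag^+]^2[CrO4^2-]
Precipitation begins when Q = Ksp. With [Ag^+] = 0.076 M:
6.0 × 10^-13 = (0.076)^2 × [CrO4^2-]
[CrO4^2-] = (6.0 × 10^-13 / 5.78 × 10^-3) = 1.0 × 10^-10 M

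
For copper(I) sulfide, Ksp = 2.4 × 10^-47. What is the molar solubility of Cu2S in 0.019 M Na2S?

s = 1.8 x 10^-23 M

Cu2S(s) <=> 2 Cu^+(aq) + S^2-(aq)
Ksp = [Cu^+]^2[S^2-]
Let s = moles of Cu2S that dissolve per litre. [Cu^+] = 2s, [S^2-] = 0.019 + s ≈ 0.019 (since S^2- from Na2S dominates).
Ksp ≈ (2s)^2 × 0.019
s = 1.8 × 10^-23 M
Check: s = 1.8 x 10^-23 ≪ 0.019, so the approximation is valid.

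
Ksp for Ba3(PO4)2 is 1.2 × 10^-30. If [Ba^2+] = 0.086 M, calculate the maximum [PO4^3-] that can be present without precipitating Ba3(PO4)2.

4.3 × 10^-14 M

Ba3(PO4)2(s) ⇌ 3 Ba^2+ + 2 PO4^3-
Ksp = [Ba^2+]^3[PO4^3-]^2
Precipitation begins when Q = Ksp. With [Ba^2+] = 0.086 M:
1.2 × 10^-30 = (0.086)^3 × [PO4^3-]^2
[PO4^3-] = (1.2 × 10^-30 / 6.36 × 10^-4)^(1/2) = 4.3 x 10^-14 M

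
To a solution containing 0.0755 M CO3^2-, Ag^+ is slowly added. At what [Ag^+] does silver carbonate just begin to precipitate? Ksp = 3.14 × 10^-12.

Ag2CO3(s) ⇌ 2 Ag^+(aq) + CO3^2-(aq)
Ksp = [Ag^+]^2[CO3^2-]
Precipitation begins when Q = Ksp. With [CO3^2-] = 0.0755 M:
3.14 × 10^-12 = (0.0755) × [Ag^+]^2
[Ag^+] = (3.14 × 10^-12 / 7.55 × 10^-2)^(1/2) = 6.45 x 10^-6 M

[Ag^+] ≈ 6.45 x 10^-6 M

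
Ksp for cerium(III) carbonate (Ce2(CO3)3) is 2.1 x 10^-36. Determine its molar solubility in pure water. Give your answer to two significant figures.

s ≈ 2.9 × 10^-8 M

Ce2(CO3)3(s) ⇌ 2 Ce^3+(aq) + 3 CO3^2-(aq)
Ksp = [Ce^3+]^2[CO3^2-]^3
For each mole of Ce2(CO3)3 that dissolves: [Ce^3+] = 2s, [CO3^2-] = 3s.
So Ksp = (2s)^2 × (3s)^3 = 108s^5
s = (2.1 x 10^-36 / 108)^(1/5) = 2.9 × 10^-8 M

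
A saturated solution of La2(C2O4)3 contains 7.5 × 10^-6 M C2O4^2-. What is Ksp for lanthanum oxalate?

La2(C2O4)3(s) ⇌ 2 La^3+ + 3 C2O4^2-
Stoichiometry gives [La^3+] = (2/3)[C2O4^2-] = 5.00 × 10^-6 M.
Ksp = [La^3+]^2[C2O4^2-]^3
Ksp = (5.00 x 10^-6)^2 × (7.5 × 10^-6)^3 = 1.1 × 10^-26

1.1e-26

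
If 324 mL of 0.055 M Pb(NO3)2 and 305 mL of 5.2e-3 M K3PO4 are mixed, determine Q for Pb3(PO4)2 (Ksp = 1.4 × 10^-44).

1.4 × 10^-10

Total volume = 324 + 305 = 629 mL.
[Pb^2+] = 5.5 × 10^-2 × (324/629) = 2.83 × 10^-2 M
[PO4^3-] = 5.2 x 10^-3 × (305/629) = 2.52 x 10^-3 M
Pb3(PO4)2(s) ⇌ 3 Pb^2+(aq) + 2 PO4^3-(aq), so Q = [Pb^2+]^3[PO4^3-]^2
Q = (2.83 × 10^-2)^3(2.52 × 10^-3)^2 = 1.4 × 10^-10
Q > Ksp, so Pb3(PO4)2 will precipitate.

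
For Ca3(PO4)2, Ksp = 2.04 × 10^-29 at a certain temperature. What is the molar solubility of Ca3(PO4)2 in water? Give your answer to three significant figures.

Ca3(PO4)2(s) <=> 3 Ca^2+(aq) + 2 PO4^3-(aq)
Ksp = [Ca^2+]^3[PO4^3-]^2
If s mol/L of Ca3(PO4)2 dissolves, [Ca^2+] = 3s and [PO4^3-] = 2s.
Ksp = (3s)^3(2s)^2 = 108s^5
s = (2.04 × 10^-29 / 108)^(1/5) = 7.17 × 10^-7 M

s = 7.17 x 10^-7 M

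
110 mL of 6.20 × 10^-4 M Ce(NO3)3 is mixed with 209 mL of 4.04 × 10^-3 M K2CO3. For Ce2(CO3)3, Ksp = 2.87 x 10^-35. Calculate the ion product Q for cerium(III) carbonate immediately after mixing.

Q = 8.48 × 10^-16

Total volume = 110 + 209 = 319 mL.
[Ce^3+] = 6.20 × 10^-4 × (110/319) = 2.138 x 10^-4 M
[CO3^2-] = 4.04 × 10^-3 × (209/319) = 2.647 × 10^-3 M
Ce2(CO3)3(s) <=> 2 Ce^3+ + 3 CO3^2-, so Q = [Ce^3+]^2[CO3^2-]^3
Q = (2.138 × 10^-4)^2(2.647 × 10^-3)^3 = 8.48 x 10^-16
Q > Ksp, so Ce2(CO3)3 will precipitate.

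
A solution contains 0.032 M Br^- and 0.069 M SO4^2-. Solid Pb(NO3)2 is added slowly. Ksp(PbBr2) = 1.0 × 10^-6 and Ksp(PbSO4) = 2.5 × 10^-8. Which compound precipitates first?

Each salt begins to precipitate when Q = Ksp, i.e. when [Pb^2+] reaches its threshold.
For PbBr2: 1.0 × 10^-6 = (0.032)^2 × [Pb^2+]  ⇒  [Pb^2+] = 9.8 × 10^-4 M.
For PbSO4: 2.5 × 10^-8 = 0.069 × [Pb^2+]  ⇒  [Pb^2+] = 3.6 × 10^-7 M.
The salt with the lower threshold [Pb^2+] precipitates first: PbSO4.

PbSO4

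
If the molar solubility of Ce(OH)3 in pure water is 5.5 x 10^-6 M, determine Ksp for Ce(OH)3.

Ksp = 2.5 × 10^-20

Ce(OH)3(s) ⇌ Ce^3+ + 3 OH^-
For each mole of Ce(OH)3 that dissolves: [Ce^3+] = s, [OH^-] = 3s.
Ksp = [Ce^3+][OH^-]^3
Substituting: Ksp = s(3s)^3 = 27s^4
Ksp = 27 × (5.5 x 10^-6)^4 = 2.5 × 10^-20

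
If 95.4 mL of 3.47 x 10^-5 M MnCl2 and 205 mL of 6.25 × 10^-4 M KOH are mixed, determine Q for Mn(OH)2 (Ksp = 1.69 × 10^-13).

Total volume = 95.4 + 205 = 300.4 mL.
[Mn^2+] = 3.47 x 10^-5 × (95.4/300.4) = 1.102 x 10^-5 M
[OH^-] = 6.25 × 10^-4 × (205/300.4) = 4.265 x 10^-4 M
Mn(OH)2(s) <=> Mn^2+ + 2 OH^-, so Q = [Mn^2+][OH^-]^2
Q = (1.102 × 10^-5)(4.265 × 10^-4)^2 = 2.00 × 10^-12
Q > Ksp, so Mn(OH)2 will precipitate.

Q ≈ 2.00 x 10^-12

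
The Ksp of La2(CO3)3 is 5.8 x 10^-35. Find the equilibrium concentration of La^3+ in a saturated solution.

La2(CO3)3(s) ⇌ 2 La^3+ + 3 CO3^2-
Ksp = [La^3+]^2[CO3^2-]^3
Let s = molar solubility. Then [La^3+] = 2s and [CO3^2-] = 3s.
Substituting: Ksp = (2s)^2(3s)^3 = 108s^5
s^5 = 5.8 x 10^-35 / 108, so s = 5.57 × 10^-8 M
[La^3+] = 2s = 1.1 × 10^-7 M

[La^3+] ≈ 1.1e-7 M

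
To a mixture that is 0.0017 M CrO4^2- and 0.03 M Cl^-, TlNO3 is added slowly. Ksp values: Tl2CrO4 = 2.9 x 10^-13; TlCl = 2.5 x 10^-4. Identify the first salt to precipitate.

Tl2CrO4

Each salt begins to precipitate when Q = Ksp, i.e. when [Tl^+] reaches its threshold.
For Tl2CrO4: 2.9 x 10^-13 = 0.0017 × [Tl^+]^2  ⇒  [Tl^+] = 1.3 x 10^-5 M.
For TlCl: 2.5 x 10^-4 = 0.03 × [Tl^+]  ⇒  [Tl^+] = 8.3 × 10^-3 M.
The salt with the lower threshold [Tl^+] precipitates first: Tl2CrO4.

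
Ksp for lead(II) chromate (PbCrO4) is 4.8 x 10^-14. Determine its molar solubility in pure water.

s ≈ 2.2 × 10^-7 M

PbCrO4(s) ⇌ Pb^2+ + CrO4^2-
Ksp = [Pb^2+][CrO4^2-]
If s mol/L of PbCrO4 dissolves, [Pb^2+] = s and [CrO4^2-] = s.
Ksp = s^2
s = √(4.8 x 10^-14) = 2.2 × 10^-7 M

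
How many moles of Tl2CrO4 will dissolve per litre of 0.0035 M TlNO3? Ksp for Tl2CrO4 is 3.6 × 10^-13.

Tl2CrO4(s) ⇌ 2 Tl^+(aq) + CrO4^2-(aq)
Ksp = [Tl^+]^2[CrO4^2-]
Let s = moles of Tl2CrO4 that dissolve per litre. [Tl^+] = 0.0035 + 2s ≈ 0.0035, [CrO4^2-] = s (common-ion effect: Tl^+ is already 0.0035 M).
Ksp ≈ (0.0035)^2 × s
s = 2.9 × 10^-8 M
Check: 2s = 5.9 × 10^-8 ≪ 0.0035, so the approximation is valid.

s = 2.9e-8 M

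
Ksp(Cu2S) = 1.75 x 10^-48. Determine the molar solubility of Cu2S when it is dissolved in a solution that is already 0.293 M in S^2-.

1.22 x 10^-24 M

Cu2S(s) ⇌ 2 Cu^+(aq) + S^2-(aq)
Ksp = [Cu^+]^2[S^2-]
If s mol/L dissolves here, [Cu^+] = 2s, [S^2-] = 0.293 + s ≈ 0.293 (Ksp is small, so little additional dissolves).
Ksp ≈ (2s)^2 × 0.293
s = 1.22 × 10^-24 M
Check: s = 1.2 x 10^-24 ≪ 0.293, so the approximation is valid.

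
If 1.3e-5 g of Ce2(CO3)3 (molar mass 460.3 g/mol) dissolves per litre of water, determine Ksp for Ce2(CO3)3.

Ksp ≈ 1.9 x 10^-36

Molar solubility s = (1.3 x 10^-5 g/L) / (460.3 g/mol) = 2.82 x 10^-8 M.
Ce2(CO3)3(s) ⇌ 2 Ce^3+(aq) + 3 CO3^2-(aq)
For each mole of Ce2(CO3)3 that dissolves: [Ce^3+] = 2s, [CO3^2-] = 3s.
Ksp = [Ce^3+]^2[CO3^2-]^3
Substituting: Ksp = (2s)^2(3s)^3 = 108s^5
Ksp = 108 × (2.82 x 10^-8)^5 = 1.9 × 10^-36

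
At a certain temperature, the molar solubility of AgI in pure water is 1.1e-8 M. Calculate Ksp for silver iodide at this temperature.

AgI(s) <=> Ag^+ + I^-
With molar solubility s: [Ag^+] = s, [I^-] = s.
Ksp = [Ag^+][I^-]
Ksp = (s)(s) = s^2
With s = 1.1 × 10^-8: Ksp = 1.2 × 10^-16

Ksp ≈ 1.2 x 10^-16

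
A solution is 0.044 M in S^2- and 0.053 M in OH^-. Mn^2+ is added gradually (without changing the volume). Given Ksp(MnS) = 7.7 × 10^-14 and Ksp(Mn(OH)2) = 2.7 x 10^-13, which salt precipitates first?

Each salt begins to precipitate when Q = Ksp, i.e. when [Mn^2+] reaches its threshold.
For MnS: 7.7 × 10^-14 = 0.044 × [Mn^2+]  ⇒  [Mn^2+] = 1.8 x 10^-12 M.
For Mn(OH)2: 2.7 x 10^-13 = (0.053)^2 × [Mn^2+]  ⇒  [Mn^2+] = 9.6 x 10^-11 M.
The salt with the lower threshold [Mn^2+] precipitates first: MnS.

MnS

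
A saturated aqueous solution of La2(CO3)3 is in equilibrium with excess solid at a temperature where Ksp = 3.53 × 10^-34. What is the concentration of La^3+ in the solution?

1.60 × 10^-7 M

La2(CO3)3(s) ⇌ 2 La^3+ + 3 CO3^2-
Ksp = [La^3+]^2[CO3^2-]^3
Let s = molar solubility. Then [La^3+] = 2s and [CO3^2-] = 3s.
Ksp = (2s)^2(3s)^3 = 108s^5
s^5 = 3.53 × 10^-34 / 108, so s = 7.996 × 10^-8 M
[La^3+] = 2s = 1.60 x 10^-7 M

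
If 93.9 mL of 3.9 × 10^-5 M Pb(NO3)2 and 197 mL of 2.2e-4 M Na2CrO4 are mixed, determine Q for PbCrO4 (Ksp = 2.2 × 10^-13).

1.9 x 10^-9

Total volume = 93.9 + 197 = 290.9 mL.
[Pb^2+] = 3.9 × 10^-5 × (93.9/290.9) = 1.26 x 10^-5 M
[CrO4^2-] = 2.2 × 10^-4 × (197/290.9) = 1.49 × 10^-4 M
PbCrO4(s) ⇌ Pb^2+ + CrO4^2-, so Q = [Pb^2+][CrO4^2-]
Q = (1.26 x 10^-5)(1.49 × 10^-4) = 1.9 × 10^-9
Q > Ksp, so PbCrO4 will precipitate.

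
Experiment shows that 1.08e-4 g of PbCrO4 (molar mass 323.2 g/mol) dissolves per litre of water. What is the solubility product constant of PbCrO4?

Ksp ≈ 1.12 × 10^-13

Molar solubility s = (1.08 × 10^-4 g/L) / (323.2 g/mol) = 3.342 × 10^-7 M.
PbCrO4(s) ⇌ Pb^2+(aq) + CrO4^2-(aq)
With molar solubility s: [Pb^2+] = s, [CrO4^2-] = s.
Ksp = [Pb^2+][CrO4^2-]
Ksp = s^2
With s = 3.342 × 10^-7: Ksp = 1.12 × 10^-13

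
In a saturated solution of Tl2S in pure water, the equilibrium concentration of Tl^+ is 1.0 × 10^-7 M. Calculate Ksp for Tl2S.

Ksp = 5.0 × 10^-22

Tl2S(s) ⇌ 2 Tl^+ + S^2-
Stoichiometry gives [S^2-] = (1/2)[Tl^+] = 5.00 x 10^-8 M.
Ksp = [Tl^+]^2[S^2-]
Ksp = (1.0 x 10^-7)^2 × 5.00 × 10^-8 = 5.0 x 10^-22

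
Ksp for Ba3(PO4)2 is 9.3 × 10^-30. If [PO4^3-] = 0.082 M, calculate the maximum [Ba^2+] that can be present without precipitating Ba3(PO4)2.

1.1 x 10^-9 M

Ba3(PO4)2(s) ⇌ 3 Ba^2+(aq) + 2 PO4^3-(aq)
Ksp = [Ba^2+]^3[PO4^3-]^2
Precipitation begins when Q = Ksp. With [PO4^3-] = 0.082 M:
9.3 × 10^-30 = (0.082)^2 × [Ba^2+]^3
[Ba^2+] = (9.3 × 10^-30 / 6.72 × 10^-3)^(1/3) = 1.1 x 10^-9 M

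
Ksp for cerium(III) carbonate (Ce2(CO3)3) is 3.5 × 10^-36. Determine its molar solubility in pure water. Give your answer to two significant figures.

s = 3.2 x 10^-8 M

Ce2(CO3)3(s) <=> 2 Ce^3+ + 3 CO3^2-
Ksp = [Ce^3+]^2[CO3^2-]^3
With molar solubility s: [Ce^3+] = 2s, [CO3^2-] = 3s.
Substituting: Ksp = (2s)^2(3s)^3 = 108s^5
Solving, s = (3.5 × 10^-36/108)^(1/5) = 3.2 x 10^-8 M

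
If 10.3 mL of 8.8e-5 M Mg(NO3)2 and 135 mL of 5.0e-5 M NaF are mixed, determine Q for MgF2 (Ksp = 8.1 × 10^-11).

Total volume = 10.3 + 135 = 145.3 mL.
[Mg^2+] = 8.8 × 10^-5 × (10.3/145.3) = 6.24 × 10^-6 M
[F^-] = 5.0 × 10^-5 × (135/145.3) = 4.65 × 10^-5 M
MgF2(s) ⇌ Mg^2+(aq) + 2 F^-(aq), so Q = [Mg^2+][F^-]^2
Q = (6.24 × 10^-6)(4.65 x 10^-5)^2 = 1.3 x 10^-14
Q < Ksp, so no precipitate of MgF2 forms.

Q ≈ 1.3 × 10^-14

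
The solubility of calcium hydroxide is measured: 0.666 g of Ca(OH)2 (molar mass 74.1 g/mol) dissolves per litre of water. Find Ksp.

Molar solubility s = (6.66 x 10^-1 g/L) / (74.1 g/mol) = 8.988 × 10^-3 M.
Ca(OH)2(s) <=> Ca^2+ + 2 OH^-
If s mol/L of Ca(OH)2 dissolves, [Ca^2+] = s and [OH^-] = 2s.
Ksp = [Ca^2+][OH^-]^2
Substituting: Ksp = s(2s)^2 = 4s^3
Ksp = 4 × (8.988 × 10^-3)^3 = 2.90 x 10^-6

2.90e-6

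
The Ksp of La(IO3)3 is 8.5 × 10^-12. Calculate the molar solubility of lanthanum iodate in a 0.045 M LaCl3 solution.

La(IO3)3(s) ⇌ La^3+ + 3 IO3^-
Ksp = [La^3+][IO3^-]^3
Let s be the molar solubility in this solution. [La^3+] = 0.045 + s ≈ 0.045, [IO3^-] = 3s (common-ion effect: La^3+ is already 0.045 M).
Ksp ≈ 0.045 × (3s)^3
s = 1.9 × 10^-4 M
Check: s = 1.9 × 10^-4 ≪ 0.045, so the approximation is valid.

s ≈ 1.9e-4 M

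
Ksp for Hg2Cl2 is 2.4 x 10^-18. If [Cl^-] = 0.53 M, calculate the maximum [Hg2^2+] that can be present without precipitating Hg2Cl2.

[Hg2^2+] = 8.5 × 10^-18 M

Hg2Cl2(s) ⇌ Hg2^2+(aq) + 2 Cl^-(aq)
Ksp = [Hg2^2+][Cl^-]^2
Precipitation begins when Q = Ksp. With [Cl^-] = 0.53 M:
2.4 x 10^-18 = (0.53)^2 × [Hg2^2+]
[Hg2^2+] = (2.4 x 10^-18 / 2.81 × 10^-1) = 8.5 × 10^-18 M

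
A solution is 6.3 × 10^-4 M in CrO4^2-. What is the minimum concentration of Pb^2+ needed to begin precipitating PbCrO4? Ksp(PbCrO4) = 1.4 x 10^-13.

PbCrO4(s) ⇌ Pb^2+ + CrO4^2-
Ksp = [Pb^2+][CrO4^2-]
Precipitation begins when Q = Ksp. With [CrO4^2-] = 6.3 × 10^-4 M:
1.4 x 10^-13 = (6.3 × 10^-4) × [Pb^2+]
[Pb^2+] = (1.4 x 10^-13 / 6.3 × 10^-4) = 2.2 x 10^-10 M

[Pb^2+] ≈ 2.2 × 10^-10 M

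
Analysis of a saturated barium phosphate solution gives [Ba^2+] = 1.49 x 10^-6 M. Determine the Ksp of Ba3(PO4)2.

Ksp ≈ 3.26 × 10^-30

Ba3(PO4)2(s) ⇌ 3 Ba^2+(aq) + 2 PO4^3-(aq)
Stoichiometry gives [PO4^3-] = (2/3)[Ba^2+] = 9.933 x 10^-7 M.
Ksp = [Ba^2+]^3[PO4^3-]^2
Ksp = (1.49 × 10^-6)^3 × (9.933 × 10^-7)^2 = 3.26 × 10^-30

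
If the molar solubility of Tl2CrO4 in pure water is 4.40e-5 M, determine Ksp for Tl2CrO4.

Tl2CrO4(s) <=> 2 Tl^+(aq) + CrO4^2-(aq)
If s mol/L of Tl2CrO4 dissolves, [Tl^+] = 2s and [CrO4^2-] = s.
Ksp = [Tl^+]^2[CrO4^2-]
So Ksp = (2s)^2 × s = 4s^3
Ksp = 4 × (4.40 x 10^-5)^3 = 3.41 x 10^-13

Ksp = 3.41 × 10^-13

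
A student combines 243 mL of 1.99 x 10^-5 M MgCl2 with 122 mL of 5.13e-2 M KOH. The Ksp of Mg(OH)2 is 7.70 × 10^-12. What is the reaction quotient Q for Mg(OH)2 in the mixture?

Q = 3.90 × 10^-9

Total volume = 243 + 122 = 365 mL.
[Mg^2+] = 1.99 x 10^-5 × (243/365) = 1.325 x 10^-5 M
[OH^-] = 5.13 × 10^-2 × (122/365) = 1.715 × 10^-2 M
Mg(OH)2(s) ⇌ Mg^2+ + 2 OH^-, so Q = [Mg^2+][OH^-]^2
Q = (1.325 × 10^-5)(1.715 × 10^-2)^2 = 3.90 × 10^-9
Q > Ksp, so Mg(OH)2 will precipitate.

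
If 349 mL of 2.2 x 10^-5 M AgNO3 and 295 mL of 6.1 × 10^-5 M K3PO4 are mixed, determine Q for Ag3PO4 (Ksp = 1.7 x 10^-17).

Q = 4.7 × 10^-20

Total volume = 349 + 295 = 644 mL.
[Ag^+] = 2.2 × 10^-5 × (349/644) = 1.19 × 10^-5 M
[PO4^3-] = 6.1 × 10^-5 × (295/644) = 2.79 × 10^-5 M
Ag3PO4(s) <=> 3 Ag^+(aq) + PO4^3-(aq), so Q = [Ag^+]^3[PO4^3-]
Q = (1.19 × 10^-5)^3(2.79 x 10^-5) = 4.7 x 10^-20
Q < Ksp, so no precipitate of Ag3PO4 forms.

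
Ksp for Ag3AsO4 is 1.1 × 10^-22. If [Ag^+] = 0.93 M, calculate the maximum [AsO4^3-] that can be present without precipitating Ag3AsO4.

[AsO4^3-] ≈ 1.4e-22 M

Ag3AsO4(s) <=> 3 Ag^+(aq) + AsO4^3-(aq)
Ksp = [Ag^+]^3[AsO4^3-]
Precipitation begins when Q = Ksp. With [Ag^+] = 0.93 M:
1.1 × 10^-22 = (0.93)^3 × [AsO4^3-]
[AsO4^3-] = (1.1 × 10^-22 / 8.04 × 10^-1) = 1.4 × 10^-22 M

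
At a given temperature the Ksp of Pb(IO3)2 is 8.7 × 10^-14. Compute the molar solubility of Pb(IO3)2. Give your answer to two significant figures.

Pb(IO3)2(s) ⇌ Pb^2+ + 2 IO3^-
Ksp = [Pb^2+][IO3^-]^2
With molar solubility s: [Pb^2+] = s, [IO3^-] = 2s.
Substituting: Ksp = s(2s)^2 = 4s^3
s = (8.7 × 10^-14 / 4)^(1/3) = 2.8 x 10^-5 M

s = 2.8e-5 M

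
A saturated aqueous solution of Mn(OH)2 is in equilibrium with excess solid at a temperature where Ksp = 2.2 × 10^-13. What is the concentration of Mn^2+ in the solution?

Mn(OH)2(s) <=> Mn^2+(aq) + 2 OH^-(aq)
Ksp = [Mn^2+][OH^-]^2
For each mole of Mn(OH)2 that dissolves: [Mn^2+] = s, [OH^-] = 2s.
Substituting: Ksp = s(2s)^2 = 4s^3
s^3 = 2.2 × 10^-13 / 4, so s = 3.80 × 10^-5 M
[Mn^2+] = s = 3.8 × 10^-5 M

[Mn^2+] = 3.8 x 10^-5 M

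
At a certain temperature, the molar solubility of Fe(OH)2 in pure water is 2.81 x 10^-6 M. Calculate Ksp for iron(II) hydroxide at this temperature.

Fe(OH)2(s) <=> Fe^2+(aq) + 2 OH^-(aq)
For each mole of Fe(OH)2 that dissolves: [Fe^2+] = s, [OH^-] = 2s.
Ksp = [Fe^2+][OH^-]^2
So Ksp = s × (2s)^2 = 4s^3
Ksp = 4 × (2.81 x 10^-6)^3 = 8.88 × 10^-17

Ksp ≈ 8.88e-17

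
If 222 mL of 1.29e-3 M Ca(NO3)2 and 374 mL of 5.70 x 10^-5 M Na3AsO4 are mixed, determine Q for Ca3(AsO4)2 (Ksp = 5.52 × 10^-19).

Q = 1.42e-19

Total volume = 222 + 374 = 596 mL.
[Ca^2+] = 1.29 × 10^-3 × (222/596) = 4.805 × 10^-4 M
[AsO4^3-] = 5.70 x 10^-5 × (374/596) = 3.577 × 10^-5 M
Ca3(AsO4)2(s) ⇌ 3 Ca^2+(aq) + 2 AsO4^3-(aq), so Q = [Ca^2+]^3[AsO4^3-]^2
Q = (4.805 × 10^-4)^3(3.577 x 10^-5)^2 = 1.42 × 10^-19
Q < Ksp, so no precipitate of Ca3(AsO4)2 forms.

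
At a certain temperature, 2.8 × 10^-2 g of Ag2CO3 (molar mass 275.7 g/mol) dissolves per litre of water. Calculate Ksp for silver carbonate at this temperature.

Molar solubility s = (2.8 x 10^-2 g/L) / (275.7 g/mol) = 1.02 × 10^-4 M.
Ag2CO3(s) ⇌ 2 Ag^+ + CO3^2-
If s mol/L of Ag2CO3 dissolves, [Ag^+] = 2s and [CO3^2-] = s.
Ksp = [Ag^+]^2[CO3^2-]
Ksp = (2s)^2s = 4s^3
Ksp = 4 × (1.02 x 10^-4)^3 = 4.2 × 10^-12

4.2 × 10^-12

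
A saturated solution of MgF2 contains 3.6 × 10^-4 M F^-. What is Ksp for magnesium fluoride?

MgF2(s) ⇌ Mg^2+(aq) + 2 F^-(aq)
Stoichiometry gives [Mg^2+] = (1/2)[F^-] = 1.80 × 10^-4 M.
Ksp = [Mg^2+][F^-]^2
Ksp = 1.80 x 10^-4 × (3.6 × 10^-4)^2 = 2.3 × 10^-11

2.3e-11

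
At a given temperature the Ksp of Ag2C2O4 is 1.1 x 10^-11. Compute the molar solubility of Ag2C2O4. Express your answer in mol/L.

s ≈ 1.4 × 10^-4 M

Ag2C2O4(s) ⇌ 2 Ag^+(aq) + C2O4^2-(aq)
Ksp = [Ag^+]^2[C2O4^2-]
For each mole of Ag2C2O4 that dissolves: [Ag^+] = 2s, [C2O4^2-] = s.
Ksp = (2s)^2s = 4s^3
s = (1.1 x 10^-11 / 4)^(1/3) = 1.4 × 10^-4 M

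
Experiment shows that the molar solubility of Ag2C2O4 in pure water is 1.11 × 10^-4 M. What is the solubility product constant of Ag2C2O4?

Ag2C2O4(s) ⇌ 2 Ag^+ + C2O4^2-
Let s = molar solubility. Then [Ag^+] = 2s and [C2O4^2-] = s.
Ksp = [Ag^+]^2[C2O4^2-]
So Ksp = (2s)^2 × s = 4s^3
With s = 1.11 × 10^-4: Ksp = 5.47 x 10^-12

Ksp ≈ 5.47 × 10^-12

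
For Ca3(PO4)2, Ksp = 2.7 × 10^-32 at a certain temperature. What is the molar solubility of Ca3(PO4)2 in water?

s ≈ 1.9 × 10^-7 M

Ca3(PO4)2(s) ⇌ 3 Ca^2+ + 2 PO4^3-
Ksp = [Ca^2+]^3[PO4^3-]^2
For each mole of Ca3(PO4)2 that dissolves: [Ca^2+] = 3s, [PO4^3-] = 2s.
Ksp = (3s)^3(2s)^2 = 108s^5
s^5 = 2.7 × 10^-32 / 108, so s = 1.9 × 10^-7 M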